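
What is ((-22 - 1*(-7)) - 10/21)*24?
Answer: -2600/7 ≈ -371.43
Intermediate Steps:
((-22 - 1*(-7)) - 10/21)*24 = ((-22 + 7) - 10*1/21)*24 = (-15 - 10/21)*24 = -325/21*24 = -2600/7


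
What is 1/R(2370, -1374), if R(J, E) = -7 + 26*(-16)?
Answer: -1/423 ≈ -0.0023641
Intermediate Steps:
R(J, E) = -423 (R(J, E) = -7 - 416 = -423)
1/R(2370, -1374) = 1/(-423) = -1/423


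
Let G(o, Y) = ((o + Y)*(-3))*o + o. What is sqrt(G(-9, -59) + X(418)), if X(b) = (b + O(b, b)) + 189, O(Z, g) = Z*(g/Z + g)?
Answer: 4*sqrt(10869) ≈ 417.02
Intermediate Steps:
O(Z, g) = Z*(g + g/Z)
X(b) = 189 + b + b*(1 + b) (X(b) = (b + b*(1 + b)) + 189 = 189 + b + b*(1 + b))
G(o, Y) = o + o*(-3*Y - 3*o) (G(o, Y) = ((Y + o)*(-3))*o + o = (-3*Y - 3*o)*o + o = o*(-3*Y - 3*o) + o = o + o*(-3*Y - 3*o))
sqrt(G(-9, -59) + X(418)) = sqrt(-9*(1 - 3*(-59) - 3*(-9)) + (189 + 418 + 418*(1 + 418))) = sqrt(-9*(1 + 177 + 27) + (189 + 418 + 418*419)) = sqrt(-9*205 + (189 + 418 + 175142)) = sqrt(-1845 + 175749) = sqrt(173904) = 4*sqrt(10869)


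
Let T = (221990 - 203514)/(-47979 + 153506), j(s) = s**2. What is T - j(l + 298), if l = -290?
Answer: -6735252/105527 ≈ -63.825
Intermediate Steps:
T = 18476/105527 ≈ 0.17508
T - j(l + 298) = 18476/105527 - (-290 + 298)**2 = 18476/105527 - 1*8**2 = 18476/105527 - 1*64 = 18476/105527 - 64 = -6735252/105527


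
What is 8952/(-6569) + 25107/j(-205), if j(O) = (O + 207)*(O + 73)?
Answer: -55763737/578072 ≈ -96.465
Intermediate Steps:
j(O) = (73 + O)*(207 + O) (j(O) = (207 + O)*(73 + O) = (73 + O)*(207 + O))
8952/(-6569) + 25107/j(-205) = 8952/(-6569) + 25107/(15111 + (-205)**2 + 280*(-205)) = 8952*(-1/6569) + 25107/(15111 + 42025 - 57400) = -8952/6569 + 25107/(-264) = -8952/6569 + 25107*(-1/264) = -8952/6569 - 8369/88 = -55763737/578072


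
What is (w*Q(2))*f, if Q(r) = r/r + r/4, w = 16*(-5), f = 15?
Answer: -1800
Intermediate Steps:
w = -80
Q(r) = 1 + r/4 (Q(r) = 1 + r*(1/4) = 1 + r/4)
(w*Q(2))*f = -80*(1 + (1/4)*2)*15 = -80*(1 + 1/2)*15 = -80*3/2*15 = -120*15 = -1800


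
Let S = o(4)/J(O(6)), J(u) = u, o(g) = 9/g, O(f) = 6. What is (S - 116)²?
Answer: 855625/64 ≈ 13369.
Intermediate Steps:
S = 3/8 (S = (9/4)/6 = (9*(¼))*(⅙) = (9/4)*(⅙) = 3/8 ≈ 0.37500)
(S - 116)² = (3/8 - 116)² = (-925/8)² = 855625/64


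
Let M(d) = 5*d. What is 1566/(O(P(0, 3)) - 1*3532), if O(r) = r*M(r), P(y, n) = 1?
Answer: -1566/3527 ≈ -0.44400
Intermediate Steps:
O(r) = 5*r² (O(r) = r*(5*r) = 5*r²)
1566/(O(P(0, 3)) - 1*3532) = 1566/(5*1² - 1*3532) = 1566/(5*1 - 3532) = 1566/(5 - 3532) = 1566/(-3527) = 1566*(-1/3527) = -1566/3527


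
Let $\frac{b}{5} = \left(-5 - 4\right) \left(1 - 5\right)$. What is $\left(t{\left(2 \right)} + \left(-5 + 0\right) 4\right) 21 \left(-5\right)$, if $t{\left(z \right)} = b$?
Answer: $-16800$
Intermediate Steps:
$b = 180$ ($b = 5 \left(-5 - 4\right) \left(1 - 5\right) = 5 \left(\left(-9\right) \left(-4\right)\right) = 5 \cdot 36 = 180$)
$t{\left(z \right)} = 180$
$\left(t{\left(2 \right)} + \left(-5 + 0\right) 4\right) 21 \left(-5\right) = \left(180 + \left(-5 + 0\right) 4\right) 21 \left(-5\right) = \left(180 - 20\right) 21 \left(-5\right) = 160 \cdot 21 \left(-5\right) = 3360 \left(-5\right) = -16800$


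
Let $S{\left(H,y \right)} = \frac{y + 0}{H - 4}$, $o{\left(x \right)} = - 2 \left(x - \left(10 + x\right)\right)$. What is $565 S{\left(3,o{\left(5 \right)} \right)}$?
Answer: $-11300$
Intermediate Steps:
$o{\left(x \right)} = 20$ ($o{\left(x \right)} = - 2 \left(x - \left(10 + x\right)\right) = \left(-2\right) \left(-10\right) = 20$)
$S{\left(H,y \right)} = \frac{y}{-4 + H}$
$565 S{\left(3,o{\left(5 \right)} \right)} = 565 \frac{20}{-4 + 3} = 565 \frac{20}{-1} = 565 \cdot 20 \left(-1\right) = 565 \left(-20\right) = -11300$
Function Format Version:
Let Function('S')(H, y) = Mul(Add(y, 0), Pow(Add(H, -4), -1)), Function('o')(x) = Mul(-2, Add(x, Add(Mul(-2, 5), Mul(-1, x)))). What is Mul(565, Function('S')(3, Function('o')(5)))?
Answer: -11300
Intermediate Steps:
Function('o')(x) = 20 (Function('o')(x) = Mul(-2, Add(x, Add(-10, Mul(-1, x)))) = Mul(-2, -10) = 20)
Function('S')(H, y) = Mul(y, Pow(Add(-4, H), -1))
Mul(565, Function('S')(3, Function('o')(5))) = Mul(565, Mul(20, Pow(Add(-4, 3), -1))) = Mul(565, Mul(20, Pow(-1, -1))) = Mul(565, Mul(20, -1)) = Mul(565, -20) = -11300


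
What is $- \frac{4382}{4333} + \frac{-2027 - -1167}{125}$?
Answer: $- \frac{122118}{15475} \approx -7.8913$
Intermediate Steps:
$- \frac{4382}{4333} + \frac{-2027 - -1167}{125} = \left(-4382\right) \frac{1}{4333} + \left(-2027 + 1167\right) \frac{1}{125} = - \frac{626}{619} - \frac{172}{25} = - \frac{122118}{15475}$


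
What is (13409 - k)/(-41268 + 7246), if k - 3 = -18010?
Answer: -15708/17011 ≈ -0.92340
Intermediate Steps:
k = -18007 (k = 3 - 18010 = -18007)
(13409 - k)/(-41268 + 7246) = (13409 - 1*(-18007))/(-41268 + 7246) = (13409 + 18007)/(-34022) = 31416*(-1/34022) = -15708/17011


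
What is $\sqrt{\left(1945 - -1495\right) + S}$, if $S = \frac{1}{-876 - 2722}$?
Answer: $\frac{\sqrt{44532874162}}{3598} \approx 58.651$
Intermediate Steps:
$S = - \frac{1}{3598}$ ($S = \frac{1}{-3598} = - \frac{1}{3598} \approx -0.00027793$)
$\sqrt{\left(1945 - -1495\right) + S} = \sqrt{\left(1945 - -1495\right) - \frac{1}{3598}} = \sqrt{\left(1945 + 1495\right) - \frac{1}{3598}} = \sqrt{3440 - \frac{1}{3598}} = \sqrt{\frac{12377119}{3598}} = \frac{\sqrt{44532874162}}{3598}$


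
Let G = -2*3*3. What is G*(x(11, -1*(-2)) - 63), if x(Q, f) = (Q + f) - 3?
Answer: 954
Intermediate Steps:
G = -18 (G = -6*3 = -18)
x(Q, f) = -3 + Q + f
G*(x(11, -1*(-2)) - 63) = -18*((-3 + 11 - 1*(-2)) - 63) = -18*((-3 + 11 + 2) - 63) = -18*(10 - 63) = -18*(-53) = 954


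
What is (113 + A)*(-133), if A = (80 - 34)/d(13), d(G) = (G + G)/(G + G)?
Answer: -21147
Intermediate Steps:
d(G) = 1 (d(G) = (2*G)/((2*G)) = (2*G)*(1/(2*G)) = 1)
A = 46 (A = (80 - 34)/1 = 46*1 = 46)
(113 + A)*(-133) = (113 + 46)*(-133) = 159*(-133) = -21147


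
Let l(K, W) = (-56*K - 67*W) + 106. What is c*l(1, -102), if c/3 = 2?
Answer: 41304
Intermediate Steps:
c = 6 (c = 3*2 = 6)
l(K, W) = 106 - 67*W - 56*K (l(K, W) = (-67*W - 56*K) + 106 = 106 - 67*W - 56*K)
c*l(1, -102) = 6*(106 - 67*(-102) - 56*1) = 6*(106 + 6834 - 56) = 6*6884 = 41304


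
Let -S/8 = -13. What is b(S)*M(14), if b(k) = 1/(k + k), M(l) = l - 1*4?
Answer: 5/104 ≈ 0.048077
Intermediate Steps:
M(l) = -4 + l (M(l) = l - 4 = -4 + l)
S = 104 (S = -8*(-13) = 104)
b(k) = 1/(2*k)
b(S)*M(14) = ((1/2)/104)*(-4 + 14) = ((1/2)*(1/104))*10 = (1/208)*10 = 5/104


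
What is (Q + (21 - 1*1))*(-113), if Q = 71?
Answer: -10283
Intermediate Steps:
(Q + (21 - 1*1))*(-113) = (71 + (21 - 1*1))*(-113) = (71 + (21 - 1))*(-113) = (71 + 20)*(-113) = 91*(-113) = -10283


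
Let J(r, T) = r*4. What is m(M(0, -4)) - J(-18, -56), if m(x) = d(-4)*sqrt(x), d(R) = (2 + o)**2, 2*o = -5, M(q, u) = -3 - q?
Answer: 72 + I*sqrt(3)/4 ≈ 72.0 + 0.43301*I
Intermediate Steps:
J(r, T) = 4*r
o = -5/2 (o = (1/2)*(-5) = -5/2 ≈ -2.5000)
d(R) = 1/4 (d(R) = (2 - 5/2)**2 = (-1/2)**2 = 1/4)
m(x) = sqrt(x)/4
m(M(0, -4)) - J(-18, -56) = sqrt(-3 - 1*0)/4 - 4*(-18) = sqrt(-3 + 0)/4 - 1*(-72) = sqrt(-3)/4 + 72 = (I*sqrt(3))/4 + 72 = I*sqrt(3)/4 + 72 = 72 + I*sqrt(3)/4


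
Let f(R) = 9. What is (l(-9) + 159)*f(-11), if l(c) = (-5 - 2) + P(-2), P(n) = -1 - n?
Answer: 1377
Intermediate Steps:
l(c) = -6 (l(c) = (-5 - 2) + (-1 - 1*(-2)) = -7 + (-1 + 2) = -7 + 1 = -6)
(l(-9) + 159)*f(-11) = (-6 + 159)*9 = 153*9 = 1377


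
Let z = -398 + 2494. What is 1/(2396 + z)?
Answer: 1/4492 ≈ 0.00022262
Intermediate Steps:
z = 2096
1/(2396 + z) = 1/(2396 + 2096) = 1/4492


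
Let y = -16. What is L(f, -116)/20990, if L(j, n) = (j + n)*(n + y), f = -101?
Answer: 14322/10495 ≈ 1.3647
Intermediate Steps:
L(j, n) = (-16 + n)*(j + n) (L(j, n) = (j + n)*(n - 16) = (j + n)*(-16 + n) = (-16 + n)*(j + n))
L(f, -116)/20990 = ((-116)**2 - 16*(-101) - 16*(-116) - 101*(-116))/20990 = (13456 + 1616 + 1856 + 11716)*(1/20990) = 28644*(1/20990) = 14322/10495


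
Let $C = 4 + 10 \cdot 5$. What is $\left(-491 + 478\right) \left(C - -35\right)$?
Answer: $-1157$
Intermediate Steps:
$C = 54$ ($C = 4 + 50 = 54$)
$\left(-491 + 478\right) \left(C - -35\right) = \left(-491 + 478\right) \left(54 - -35\right) = - 13 \left(54 + \left(-153 + 188\right)\right) = - 13 \left(54 + 35\right) = \left(-13\right) 89 = -1157$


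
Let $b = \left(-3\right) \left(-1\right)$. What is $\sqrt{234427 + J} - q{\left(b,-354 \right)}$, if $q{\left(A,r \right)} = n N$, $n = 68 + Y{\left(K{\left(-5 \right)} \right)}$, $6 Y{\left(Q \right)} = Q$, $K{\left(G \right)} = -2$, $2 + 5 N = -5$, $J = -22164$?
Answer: $\frac{1421}{15} + \sqrt{212263} \approx 555.45$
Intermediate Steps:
$N = - \frac{7}{5}$ ($N = - \frac{2}{5} + \frac{1}{5} \left(-5\right) = - \frac{2}{5} - 1 = - \frac{7}{5} \approx -1.4$)
$b = 3$
$Y{\left(Q \right)} = \frac{Q}{6}$
$n = \frac{203}{3}$ ($n = 68 + \frac{1}{6} \left(-2\right) = 68 - \frac{1}{3} = \frac{203}{3} \approx 67.667$)
$q{\left(A,r \right)} = - \frac{1421}{15}$ ($q{\left(A,r \right)} = \frac{203}{3} \left(- \frac{7}{5}\right) = - \frac{1421}{15}$)
$\sqrt{234427 + J} - q{\left(b,-354 \right)} = \sqrt{234427 - 22164} - - \frac{1421}{15} = \sqrt{212263} + \frac{1421}{15} = \frac{1421}{15} + \sqrt{212263}$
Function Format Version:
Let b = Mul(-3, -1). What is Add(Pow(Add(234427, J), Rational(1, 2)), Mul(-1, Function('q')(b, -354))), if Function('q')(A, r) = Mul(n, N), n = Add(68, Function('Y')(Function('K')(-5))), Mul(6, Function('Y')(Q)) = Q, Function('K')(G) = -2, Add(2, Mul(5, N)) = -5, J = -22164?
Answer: Add(Rational(1421, 15), Pow(212263, Rational(1, 2))) ≈ 555.45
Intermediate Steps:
N = Rational(-7, 5) (N = Add(Rational(-2, 5), Mul(Rational(1, 5), -5)) = Add(Rational(-2, 5), -1) = Rational(-7, 5) ≈ -1.4000)
b = 3
Function('Y')(Q) = Mul(Rational(1, 6), Q)
n = Rational(203, 3) (n = Add(68, Mul(Rational(1, 6), -2)) = Add(68, Rational(-1, 3)) = Rational(203, 3) ≈ 67.667)
Function('q')(A, r) = Rational(-1421, 15) (Function('q')(A, r) = Mul(Rational(203, 3), Rational(-7, 5)) = Rational(-1421, 15))
Add(Pow(Add(234427, J), Rational(1, 2)), Mul(-1, Function('q')(b, -354))) = Add(Pow(Add(234427, -22164), Rational(1, 2)), Mul(-1, Rational(-1421, 15))) = Add(Pow(212263, Rational(1, 2)), Rational(1421, 15)) = Add(Rational(1421, 15), Pow(212263, Rational(1, 2)))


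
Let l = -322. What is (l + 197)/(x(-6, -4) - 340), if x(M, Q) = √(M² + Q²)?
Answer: 10625/28887 + 125*√13/57774 ≈ 0.37561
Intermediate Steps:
(l + 197)/(x(-6, -4) - 340) = (-322 + 197)/(√((-6)² + (-4)²) - 340) = -125/(√(36 + 16) - 340) = -125/(√52 - 340) = -125/(2*√13 - 340) = -125/(-340 + 2*√13)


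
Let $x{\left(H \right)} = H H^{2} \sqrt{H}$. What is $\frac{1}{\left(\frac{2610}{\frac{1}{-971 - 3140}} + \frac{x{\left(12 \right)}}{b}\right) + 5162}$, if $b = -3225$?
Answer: $- \frac{3098388945625}{33228820970023707172} + \frac{77400 \sqrt{3}}{8307205242505926793} \approx -9.3244 \cdot 10^{-8}$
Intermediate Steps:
$x{\left(H \right)} = H^{\frac{7}{2}}$ ($x{\left(H \right)} = H^{3} \sqrt{H} = H^{\frac{7}{2}}$)
$\frac{1}{\left(\frac{2610}{\frac{1}{-971 - 3140}} + \frac{x{\left(12 \right)}}{b}\right) + 5162} = \frac{1}{\left(\frac{2610}{\frac{1}{-971 - 3140}} + \frac{12^{\frac{7}{2}}}{-3225}\right) + 5162} = \frac{1}{\left(\frac{2610}{\frac{1}{-4111}} + 3456 \sqrt{3} \left(- \frac{1}{3225}\right)\right) + 5162} = \frac{1}{\left(\frac{2610}{- \frac{1}{4111}} - \frac{1152 \sqrt{3}}{1075}\right) + 5162} = \frac{1}{\left(2610 \left(-4111\right) - \frac{1152 \sqrt{3}}{1075}\right) + 5162} = \frac{1}{\left(-10729710 - \frac{1152 \sqrt{3}}{1075}\right) + 5162} = \frac{1}{-10724548 - \frac{1152 \sqrt{3}}{1075}}$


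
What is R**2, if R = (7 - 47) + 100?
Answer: 3600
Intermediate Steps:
R = 60 (R = -40 + 100 = 60)
R**2 = 60**2 = 3600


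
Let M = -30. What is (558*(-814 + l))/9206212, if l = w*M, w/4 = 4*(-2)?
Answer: 20367/2301553 ≈ 0.0088492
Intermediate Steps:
w = -32 (w = 4*(4*(-2)) = 4*(-8) = -32)
l = 960 (l = -32*(-30) = 960)
(558*(-814 + l))/9206212 = (558*(-814 + 960))/9206212 = (558*146)*(1/9206212) = 81468*(1/9206212) = 20367/2301553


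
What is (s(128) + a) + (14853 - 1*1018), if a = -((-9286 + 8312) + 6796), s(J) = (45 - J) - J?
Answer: 7802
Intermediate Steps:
s(J) = 45 - 2*J
a = -5822 (a = -(-974 + 6796) = -1*5822 = -5822)
(s(128) + a) + (14853 - 1*1018) = ((45 - 2*128) - 5822) + (14853 - 1*1018) = ((45 - 256) - 5822) + (14853 - 1018) = (-211 - 5822) + 13835 = -6033 + 13835 = 7802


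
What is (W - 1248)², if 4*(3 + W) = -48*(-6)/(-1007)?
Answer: 1587169109241/1014049 ≈ 1.5652e+6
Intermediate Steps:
W = -3093/1007 (W = -3 + (-48*(-6)/(-1007))/4 = -3 + (288*(-1/1007))/4 = -3 + (¼)*(-288/1007) = -3 - 72/1007 = -3093/1007 ≈ -3.0715)
(W - 1248)² = (-3093/1007 - 1248)² = (-1259829/1007)² = 1587169109241/1014049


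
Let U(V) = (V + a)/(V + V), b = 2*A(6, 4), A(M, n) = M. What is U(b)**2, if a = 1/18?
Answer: 47089/186624 ≈ 0.25232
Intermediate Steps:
a = 1/18 ≈ 0.055556
b = 12 (b = 2*6 = 12)
U(V) = (1/18 + V)/(2*V) (U(V) = (V + 1/18)/(V + V) = (1/18 + V)/((2*V)) = (1/18 + V)*(1/(2*V)) = (1/18 + V)/(2*V))
U(b)**2 = ((1/36)*(1 + 18*12)/12)**2 = ((1/36)*(1/12)*(1 + 216))**2 = ((1/36)*(1/12)*217)**2 = (217/432)**2 = 47089/186624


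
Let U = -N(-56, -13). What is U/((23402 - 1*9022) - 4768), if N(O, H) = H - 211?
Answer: 56/2403 ≈ 0.023304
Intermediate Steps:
N(O, H) = -211 + H
U = 224 (U = -(-211 - 13) = -1*(-224) = 224)
U/((23402 - 1*9022) - 4768) = 224/((23402 - 1*9022) - 4768) = 224/((23402 - 9022) - 4768) = 224/(14380 - 4768) = 224/9612 = 224*(1/9612) = 56/2403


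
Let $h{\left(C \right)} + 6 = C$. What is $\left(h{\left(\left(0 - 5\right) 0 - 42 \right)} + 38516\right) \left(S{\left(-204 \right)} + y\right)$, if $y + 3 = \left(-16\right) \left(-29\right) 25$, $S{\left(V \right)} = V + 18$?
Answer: $438958348$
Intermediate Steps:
$S{\left(V \right)} = 18 + V$
$h{\left(C \right)} = -6 + C$
$y = 11597$ ($y = -3 + \left(-16\right) \left(-29\right) 25 = -3 + 464 \cdot 25 = -3 + 11600 = 11597$)
$\left(h{\left(\left(0 - 5\right) 0 - 42 \right)} + 38516\right) \left(S{\left(-204 \right)} + y\right) = \left(\left(-6 - \left(42 - \left(0 - 5\right) 0\right)\right) + 38516\right) \left(\left(18 - 204\right) + 11597\right) = \left(\left(-6 - 42\right) + 38516\right) \left(-186 + 11597\right) = \left(\left(-6 + \left(0 - 42\right)\right) + 38516\right) 11411 = \left(\left(-6 - 42\right) + 38516\right) 11411 = \left(-48 + 38516\right) 11411 = 38468 \cdot 11411 = 438958348$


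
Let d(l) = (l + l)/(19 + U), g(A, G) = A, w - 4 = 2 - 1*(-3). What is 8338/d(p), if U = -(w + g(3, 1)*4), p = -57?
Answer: 8338/57 ≈ 146.28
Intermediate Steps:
w = 9 (w = 4 + (2 - 1*(-3)) = 4 + (2 + 3) = 4 + 5 = 9)
U = -21 (U = -(9 + 3*4) = -(9 + 12) = -1*21 = -21)
d(l) = -l (d(l) = (l + l)/(19 - 21) = (2*l)/(-2) = (2*l)*(-½) = -l)
8338/d(p) = 8338/((-1*(-57))) = 8338/57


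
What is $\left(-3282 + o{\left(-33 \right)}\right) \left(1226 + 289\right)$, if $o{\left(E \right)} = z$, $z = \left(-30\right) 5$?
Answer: $-5199480$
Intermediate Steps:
$z = -150$
$o{\left(E \right)} = -150$
$\left(-3282 + o{\left(-33 \right)}\right) \left(1226 + 289\right) = \left(-3282 - 150\right) \left(1226 + 289\right) = \left(-3432\right) 1515 = -5199480$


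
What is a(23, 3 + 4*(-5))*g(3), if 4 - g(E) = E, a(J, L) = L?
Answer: -17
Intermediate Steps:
g(E) = 4 - E
a(23, 3 + 4*(-5))*g(3) = (3 + 4*(-5))*(4 - 1*3) = (3 - 20)*(4 - 3) = -17*1 = -17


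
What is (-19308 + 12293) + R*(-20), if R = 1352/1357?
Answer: -9546395/1357 ≈ -7034.9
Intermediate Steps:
R = 1352/1357 (R = 1352*(1/1357) = 1352/1357 ≈ 0.99632)
(-19308 + 12293) + R*(-20) = (-19308 + 12293) + (1352/1357)*(-20) = -7015 - 27040/1357 = -9546395/1357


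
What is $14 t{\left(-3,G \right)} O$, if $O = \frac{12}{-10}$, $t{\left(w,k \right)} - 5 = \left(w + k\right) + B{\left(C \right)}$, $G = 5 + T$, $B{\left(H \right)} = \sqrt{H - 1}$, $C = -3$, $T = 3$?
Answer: $-168 - \frac{168 i}{5} \approx -168.0 - 33.6 i$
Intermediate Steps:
$B{\left(H \right)} = \sqrt{-1 + H}$
$G = 8$ ($G = 5 + 3 = 8$)
$t{\left(w,k \right)} = 5 + k + w + 2 i$ ($t{\left(w,k \right)} = 5 + \left(\left(w + k\right) + \sqrt{-1 - 3}\right) = 5 + \left(\left(k + w\right) + \sqrt{-4}\right) = 5 + \left(\left(k + w\right) + 2 i\right) = 5 + \left(k + w + 2 i\right) = 5 + k + w + 2 i$)
$O = - \frac{6}{5}$ ($O = 12 \left(- \frac{1}{10}\right) = - \frac{6}{5} \approx -1.2$)
$14 t{\left(-3,G \right)} O = 14 \left(5 + 8 - 3 + 2 i\right) \left(- \frac{6}{5}\right) = 14 \left(10 + 2 i\right) \left(- \frac{6}{5}\right) = \left(140 + 28 i\right) \left(- \frac{6}{5}\right) = -168 - \frac{168 i}{5}$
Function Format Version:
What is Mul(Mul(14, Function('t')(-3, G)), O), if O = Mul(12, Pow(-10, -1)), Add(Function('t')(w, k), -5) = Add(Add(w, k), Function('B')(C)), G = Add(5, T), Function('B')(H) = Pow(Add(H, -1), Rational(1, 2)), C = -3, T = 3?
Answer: Add(-168, Mul(Rational(-168, 5), I)) ≈ Add(-168.00, Mul(-33.600, I))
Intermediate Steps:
Function('B')(H) = Pow(Add(-1, H), Rational(1, 2))
G = 8 (G = Add(5, 3) = 8)
Function('t')(w, k) = Add(5, k, w, Mul(2, I)) (Function('t')(w, k) = Add(5, Add(Add(w, k), Pow(Add(-1, -3), Rational(1, 2)))) = Add(5, Add(Add(k, w), Pow(-4, Rational(1, 2)))) = Add(5, Add(Add(k, w), Mul(2, I))) = Add(5, Add(k, w, Mul(2, I))) = Add(5, k, w, Mul(2, I)))
O = Rational(-6, 5) (O = Mul(12, Rational(-1, 10)) = Rational(-6, 5) ≈ -1.2000)
Mul(Mul(14, Function('t')(-3, G)), O) = Mul(Mul(14, Add(5, 8, -3, Mul(2, I))), Rational(-6, 5)) = Mul(Mul(14, Add(10, Mul(2, I))), Rational(-6, 5)) = Mul(Add(140, Mul(28, I)), Rational(-6, 5)) = Add(-168, Mul(Rational(-168, 5), I))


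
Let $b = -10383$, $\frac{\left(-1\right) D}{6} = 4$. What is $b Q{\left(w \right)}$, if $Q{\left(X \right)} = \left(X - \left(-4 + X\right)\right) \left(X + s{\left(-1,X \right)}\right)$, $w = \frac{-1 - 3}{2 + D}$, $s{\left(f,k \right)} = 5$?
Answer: $- \frac{2367324}{11} \approx -2.1521 \cdot 10^{5}$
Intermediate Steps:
$D = -24$ ($D = \left(-6\right) 4 = -24$)
$w = \frac{2}{11}$ ($w = \frac{-1 - 3}{2 - 24} = - \frac{4}{-22} = \left(-4\right) \left(- \frac{1}{22}\right) = \frac{2}{11} \approx 0.18182$)
$Q{\left(X \right)} = 20 + 4 X$ ($Q{\left(X \right)} = \left(X - \left(-4 + X\right)\right) \left(X + 5\right) = 4 \left(5 + X\right) = 20 + 4 X$)
$b Q{\left(w \right)} = - 10383 \left(20 + 4 \cdot \frac{2}{11}\right) = - 10383 \left(20 + \frac{8}{11}\right) = \left(-10383\right) \frac{228}{11} = - \frac{2367324}{11}$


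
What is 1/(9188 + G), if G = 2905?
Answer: 1/12093 ≈ 8.2692e-5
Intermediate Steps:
1/(9188 + G) = 1/(9188 + 2905) = 1/12093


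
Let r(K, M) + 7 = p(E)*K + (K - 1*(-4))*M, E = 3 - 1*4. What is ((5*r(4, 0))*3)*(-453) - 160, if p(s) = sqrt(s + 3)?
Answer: 47405 - 27180*sqrt(2) ≈ 8966.7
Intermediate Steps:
E = -1 (E = 3 - 4 = -1)
p(s) = sqrt(3 + s)
r(K, M) = -7 + K*sqrt(2) + M*(4 + K) (r(K, M) = -7 + (sqrt(3 - 1)*K + (K - 1*(-4))*M) = -7 + (sqrt(2)*K + (K + 4)*M) = -7 + (K*sqrt(2) + (4 + K)*M) = -7 + (K*sqrt(2) + M*(4 + K)) = -7 + K*sqrt(2) + M*(4 + K))
((5*r(4, 0))*3)*(-453) - 160 = ((5*(-7 + 4*0 + 4*0 + 4*sqrt(2)))*3)*(-453) - 160 = ((5*(-7 + 0 + 0 + 4*sqrt(2)))*3)*(-453) - 160 = ((5*(-7 + 4*sqrt(2)))*3)*(-453) - 160 = ((-35 + 20*sqrt(2))*3)*(-453) - 160 = (-105 + 60*sqrt(2))*(-453) - 160 = (47565 - 27180*sqrt(2)) - 160 = 47405 - 27180*sqrt(2)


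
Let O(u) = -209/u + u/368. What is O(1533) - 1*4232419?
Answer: -2387691511159/564144 ≈ -4.2324e+6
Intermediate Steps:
O(u) = -209/u + u/368 (O(u) = -209/u + u*(1/368) = -209/u + u/368)
O(1533) - 1*4232419 = (-209/1533 + (1/368)*1533) - 1*4232419 = (-209*1/1533 + 1533/368) - 4232419 = (-209/1533 + 1533/368) - 4232419 = 2273177/564144 - 4232419 = -2387691511159/564144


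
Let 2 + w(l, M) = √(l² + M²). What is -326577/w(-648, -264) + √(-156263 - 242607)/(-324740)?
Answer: -326577/244798 - 9797310*√34/122399 - I*√398870/324740 ≈ -468.07 - 0.0019448*I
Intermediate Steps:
w(l, M) = -2 + √(M² + l²) (w(l, M) = -2 + √(l² + M²) = -2 + √(M² + l²))
-326577/w(-648, -264) + √(-156263 - 242607)/(-324740) = -326577/(-2 + √((-264)² + (-648)²)) + √(-156263 - 242607)/(-324740) = -326577/(-2 + √(69696 + 419904)) + √(-398870)*(-1/324740) = -326577/(-2 + √489600) + (I*√398870)*(-1/324740) = -326577/(-2 + 120*√34) - I*√398870/324740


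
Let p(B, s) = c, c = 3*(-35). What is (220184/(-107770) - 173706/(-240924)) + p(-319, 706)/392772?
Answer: -11017593292313/8331765732940 ≈ -1.3224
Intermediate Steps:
c = -105
p(B, s) = -105
(220184/(-107770) - 173706/(-240924)) + p(-319, 706)/392772 = (220184/(-107770) - 173706/(-240924)) - 105/392772 = (220184*(-1/107770) - 173706*(-1/240924)) - 105*1/392772 = (-110092/53885 + 1703/2362) - 35/130924 = -168271149/127276370 - 35/130924 = -11017593292313/8331765732940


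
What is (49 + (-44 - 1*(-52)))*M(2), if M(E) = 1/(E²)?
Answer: 57/4 ≈ 14.250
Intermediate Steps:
M(E) = E⁻²
(49 + (-44 - 1*(-52)))*M(2) = (49 + (-44 - 1*(-52)))/2² = (49 + (-44 + 52))*(¼) = (49 + 8)*(¼) = 57*(¼) = 57/4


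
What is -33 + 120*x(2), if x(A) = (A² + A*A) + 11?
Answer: 2247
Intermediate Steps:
x(A) = 11 + 2*A² (x(A) = (A² + A²) + 11 = 2*A² + 11 = 11 + 2*A²)
-33 + 120*x(2) = -33 + 120*(11 + 2*2²) = -33 + 120*(11 + 2*4) = -33 + 120*(11 + 8) = -33 + 120*19 = -33 + 2280 = 2247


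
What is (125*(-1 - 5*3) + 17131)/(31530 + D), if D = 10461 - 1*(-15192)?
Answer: 15131/57183 ≈ 0.26461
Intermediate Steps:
D = 25653 (D = 10461 + 15192 = 25653)
(125*(-1 - 5*3) + 17131)/(31530 + D) = (125*(-1 - 5*3) + 17131)/(31530 + 25653) = (125*(-1 - 15) + 17131)/57183 = (125*(-16) + 17131)*(1/57183) = (-2000 + 17131)*(1/57183) = 15131*(1/57183) = 15131/57183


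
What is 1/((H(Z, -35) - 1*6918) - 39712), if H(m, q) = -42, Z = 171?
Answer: -1/46672 ≈ -2.1426e-5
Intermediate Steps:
1/((H(Z, -35) - 1*6918) - 39712) = 1/((-42 - 1*6918) - 39712) = 1/((-42 - 6918) - 39712) = 1/(-6960 - 39712) = 1/(-46672) = -1/46672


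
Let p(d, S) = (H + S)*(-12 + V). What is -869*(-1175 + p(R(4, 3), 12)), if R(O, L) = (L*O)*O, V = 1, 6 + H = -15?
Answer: 935044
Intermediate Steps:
H = -21 (H = -6 - 15 = -21)
R(O, L) = L*O²
p(d, S) = 231 - 11*S (p(d, S) = (-21 + S)*(-12 + 1) = (-21 + S)*(-11) = 231 - 11*S)
-869*(-1175 + p(R(4, 3), 12)) = -869*(-1175 + (231 - 11*12)) = -869*(-1175 + (231 - 132)) = -869*(-1175 + 99) = -869*(-1076) = 935044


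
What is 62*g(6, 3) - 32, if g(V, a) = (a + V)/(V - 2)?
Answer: 215/2 ≈ 107.50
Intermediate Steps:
g(V, a) = (V + a)/(-2 + V)
62*g(6, 3) - 32 = 62*((6 + 3)/(-2 + 6)) - 32 = 62*(9/4) - 32 = 279/2 - 32 = 215/2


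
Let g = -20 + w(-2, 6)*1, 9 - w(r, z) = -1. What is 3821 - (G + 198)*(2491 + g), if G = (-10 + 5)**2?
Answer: -549442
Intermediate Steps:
w(r, z) = 10 (w(r, z) = 9 - 1*(-1) = 9 + 1 = 10)
g = -10 (g = -20 + 10*1 = -20 + 10 = -10)
G = 25 (G = (-5)**2 = 25)
3821 - (G + 198)*(2491 + g) = 3821 - (25 + 198)*(2491 - 10) = 3821 - 223*2481 = 3821 - 1*553263 = 3821 - 553263 = -549442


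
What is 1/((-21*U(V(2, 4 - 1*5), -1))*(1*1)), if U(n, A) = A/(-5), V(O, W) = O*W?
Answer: -5/21 ≈ -0.23810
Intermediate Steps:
U(n, A) = -A/5 (U(n, A) = A*(-⅕) = -A/5)
1/((-21*U(V(2, 4 - 1*5), -1))*(1*1)) = 1/((-(-21)*(-1)/5)*(1*1)) = 1/(-21*⅕*1) = 1/(-21/5*1) = 1/(-21/5) = -5/21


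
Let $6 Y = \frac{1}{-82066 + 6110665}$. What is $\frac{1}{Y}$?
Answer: $36171594$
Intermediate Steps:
$Y = \frac{1}{36171594}$ ($Y = \frac{1}{6 \left(-82066 + 6110665\right)} = \frac{1}{6 \cdot 6028599} = \frac{1}{6} \cdot \frac{1}{6028599} = \frac{1}{36171594} \approx 2.7646 \cdot 10^{-8}$)
$\frac{1}{Y} = \frac{1}{\frac{1}{36171594}} = 36171594$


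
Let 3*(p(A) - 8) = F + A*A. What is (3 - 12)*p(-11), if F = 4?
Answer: -447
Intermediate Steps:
p(A) = 28/3 + A**2/3 (p(A) = 8 + (4 + A*A)/3 = 8 + (4 + A**2)/3 = 8 + (4/3 + A**2/3) = 28/3 + A**2/3)
(3 - 12)*p(-11) = (3 - 12)*(28/3 + (1/3)*(-11)**2) = -9*(28/3 + (1/3)*121) = -9*(28/3 + 121/3) = -9*149/3 = -447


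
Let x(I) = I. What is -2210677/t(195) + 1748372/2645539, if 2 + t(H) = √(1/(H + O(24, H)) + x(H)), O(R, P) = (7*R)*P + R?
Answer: -192869939691308897/8332111852805 - 2210677*√212084848974/6298990 ≈ -1.8477e+5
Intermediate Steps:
O(R, P) = R + 7*P*R (O(R, P) = 7*P*R + R = R + 7*P*R)
t(H) = -2 + √(H + 1/(24 + 169*H)) (t(H) = -2 + √(1/(H + 24*(1 + 7*H)) + H) = -2 + √(1/(H + (24 + 168*H)) + H) = -2 + √(1/(24 + 169*H) + H) = -2 + √(H + 1/(24 + 169*H)))
-2210677/t(195) + 1748372/2645539 = -2210677/(-2 + √((1 + 195*(24 + 169*195))/(24 + 169*195))) + 1748372/2645539 = -2210677/(-2 + √((1 + 195*(24 + 32955))/(24 + 32955))) + 1748372*(1/2645539) = -2210677/(-2 + √((1 + 195*32979)/32979)) + 1748372/2645539 = -2210677/(-2 + √((1 + 6430905)/32979)) + 1748372/2645539 = -2210677/(-2 + √((1/32979)*6430906)) + 1748372/2645539 = -2210677/(-2 + √(6430906/32979)) + 1748372/2645539 = -2210677/(-2 + √212084848974/32979) + 1748372/2645539 = 1748372/2645539 - 2210677/(-2 + √212084848974/32979)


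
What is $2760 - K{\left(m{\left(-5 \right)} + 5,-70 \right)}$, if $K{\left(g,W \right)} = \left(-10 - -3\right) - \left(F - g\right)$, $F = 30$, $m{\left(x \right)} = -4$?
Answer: $2796$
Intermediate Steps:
$K{\left(g,W \right)} = -37 + g$ ($K{\left(g,W \right)} = \left(-10 - -3\right) - \left(30 - g\right) = \left(-10 + 3\right) + \left(-30 + g\right) = -7 + \left(-30 + g\right) = -37 + g$)
$2760 - K{\left(m{\left(-5 \right)} + 5,-70 \right)} = 2760 - \left(-37 + \left(-4 + 5\right)\right) = 2760 - \left(-37 + 1\right) = 2760 - -36 = 2760 + 36 = 2796$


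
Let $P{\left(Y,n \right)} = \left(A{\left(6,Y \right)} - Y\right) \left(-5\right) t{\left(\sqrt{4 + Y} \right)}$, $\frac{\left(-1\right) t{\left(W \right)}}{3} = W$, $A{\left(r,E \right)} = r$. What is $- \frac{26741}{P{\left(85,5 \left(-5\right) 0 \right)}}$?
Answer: $\frac{26741 \sqrt{89}}{105465} \approx 2.392$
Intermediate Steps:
$t{\left(W \right)} = - 3 W$
$P{\left(Y,n \right)} = - 3 \sqrt{4 + Y} \left(-30 + 5 Y\right)$ ($P{\left(Y,n \right)} = \left(6 - Y\right) \left(-5\right) \left(- 3 \sqrt{4 + Y}\right) = \left(-30 + 5 Y\right) \left(- 3 \sqrt{4 + Y}\right) = - 3 \sqrt{4 + Y} \left(-30 + 5 Y\right)$)
$- \frac{26741}{P{\left(85,5 \left(-5\right) 0 \right)}} = - \frac{26741}{15 \sqrt{4 + 85} \left(6 - 85\right)} = - \frac{26741}{15 \sqrt{89} \left(6 - 85\right)} = - \frac{26741}{15 \sqrt{89} \left(-79\right)} = - \frac{26741}{\left(-1185\right) \sqrt{89}} = - 26741 \left(- \frac{\sqrt{89}}{105465}\right) = \frac{26741 \sqrt{89}}{105465}$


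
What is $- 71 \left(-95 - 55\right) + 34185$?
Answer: $44835$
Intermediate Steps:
$- 71 \left(-95 - 55\right) + 34185 = \left(-71\right) \left(-150\right) + 34185 = 10650 + 34185 = 44835$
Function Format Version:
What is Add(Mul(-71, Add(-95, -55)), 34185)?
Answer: 44835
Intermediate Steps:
Add(Mul(-71, Add(-95, -55)), 34185) = Add(Mul(-71, -150), 34185) = Add(10650, 34185) = 44835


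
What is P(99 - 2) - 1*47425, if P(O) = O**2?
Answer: -38016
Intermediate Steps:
P(99 - 2) - 1*47425 = (99 - 2)**2 - 1*47425 = 97**2 - 47425 = 9409 - 47425 = -38016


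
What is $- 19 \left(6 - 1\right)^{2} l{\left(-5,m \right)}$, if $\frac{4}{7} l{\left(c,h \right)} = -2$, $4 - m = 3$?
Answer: $\frac{3325}{2} \approx 1662.5$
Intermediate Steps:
$m = 1$ ($m = 4 - 3 = 1$)
$l{\left(c,h \right)} = - \frac{7}{2}$ ($l{\left(c,h \right)} = \frac{7}{4} \left(-2\right) = - \frac{7}{2}$)
$- 19 \left(6 - 1\right)^{2} l{\left(-5,m \right)} = - 19 \left(6 - 1\right)^{2} \left(- \frac{7}{2}\right) = - 19 \cdot 5^{2} \left(- \frac{7}{2}\right) = \left(-19\right) 25 \left(- \frac{7}{2}\right) = \left(-475\right) \left(- \frac{7}{2}\right) = \frac{3325}{2}$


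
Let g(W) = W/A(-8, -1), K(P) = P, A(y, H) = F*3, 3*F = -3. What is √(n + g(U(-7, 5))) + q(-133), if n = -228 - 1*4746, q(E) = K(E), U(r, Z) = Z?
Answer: -133 + I*√44781/3 ≈ -133.0 + 70.538*I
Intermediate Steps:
F = -1 (F = (⅓)*(-3) = -1)
A(y, H) = -3 (A(y, H) = -1*3 = -3)
q(E) = E
g(W) = -W/3 (g(W) = W/(-3) = W*(-⅓) = -W/3)
n = -4974 (n = -228 - 4746 = -4974)
√(n + g(U(-7, 5))) + q(-133) = √(-4974 - ⅓*5) - 133 = √(-4974 - 5/3) - 133 = √(-14927/3) - 133 = I*√44781/3 - 133 = -133 + I*√44781/3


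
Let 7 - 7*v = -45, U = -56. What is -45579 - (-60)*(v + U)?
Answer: -339453/7 ≈ -48493.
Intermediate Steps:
v = 52/7 (v = 1 - 1/7*(-45) = 1 + 45/7 = 52/7 ≈ 7.4286)
-45579 - (-60)*(v + U) = -45579 - (-60)*(52/7 - 56) = -45579 - (-60)*(-340)/7 = -45579 - 1*20400/7 = -45579 - 20400/7 = -339453/7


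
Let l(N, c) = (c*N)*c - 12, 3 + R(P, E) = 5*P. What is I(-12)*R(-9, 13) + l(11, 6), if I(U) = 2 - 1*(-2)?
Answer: 192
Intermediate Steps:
R(P, E) = -3 + 5*P
I(U) = 4 (I(U) = 2 + 2 = 4)
l(N, c) = -12 + N*c² (l(N, c) = (N*c)*c - 12 = N*c² - 12 = -12 + N*c²)
I(-12)*R(-9, 13) + l(11, 6) = 4*(-3 + 5*(-9)) + (-12 + 11*6²) = 4*(-3 - 45) + (-12 + 11*36) = 4*(-48) + (-12 + 396) = -192 + 384 = 192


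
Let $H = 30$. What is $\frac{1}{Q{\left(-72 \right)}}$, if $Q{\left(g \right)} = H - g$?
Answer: $\frac{1}{102} \approx 0.0098039$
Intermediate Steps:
$Q{\left(g \right)} = 30 - g$
$\frac{1}{Q{\left(-72 \right)}} = \frac{1}{30 - -72} = \frac{1}{30 + 72} = \frac{1}{102}$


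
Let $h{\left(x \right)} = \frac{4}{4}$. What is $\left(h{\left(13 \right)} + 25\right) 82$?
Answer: $2132$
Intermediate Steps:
$h{\left(x \right)} = 1$ ($h{\left(x \right)} = 4 \cdot \frac{1}{4} = 1$)
$\left(h{\left(13 \right)} + 25\right) 82 = \left(1 + 25\right) 82 = 26 \cdot 82 = 2132$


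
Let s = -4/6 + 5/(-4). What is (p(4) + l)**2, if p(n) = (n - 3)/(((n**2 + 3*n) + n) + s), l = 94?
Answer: 1152330916/130321 ≈ 8842.3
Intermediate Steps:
s = -23/12 (s = -4*1/6 + 5*(-1/4) = -2/3 - 5/4 = -23/12 ≈ -1.9167)
p(n) = (-3 + n)/(-23/12 + n**2 + 4*n) (p(n) = (n - 3)/(((n**2 + 3*n) + n) - 23/12) = (-3 + n)/((n**2 + 4*n) - 23/12) = (-3 + n)/(-23/12 + n**2 + 4*n))
(p(4) + l)**2 = (12*(-3 + 4)/(-23 + 12*4**2 + 48*4) + 94)**2 = (12*1/(-23 + 12*16 + 192) + 94)**2 = (12*1/(-23 + 192 + 192) + 94)**2 = (12*1/361 + 94)**2 = (12*(1/361)*1 + 94)**2 = (12/361 + 94)**2 = (33946/361)**2 = 1152330916/130321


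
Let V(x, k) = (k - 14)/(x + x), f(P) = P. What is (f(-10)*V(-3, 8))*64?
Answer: -640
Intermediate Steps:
V(x, k) = (-14 + k)/(2*x) (V(x, k) = (-14 + k)/((2*x)) = (-14 + k)*(1/(2*x)) = (-14 + k)/(2*x))
(f(-10)*V(-3, 8))*64 = -5*(-14 + 8)/(-3)*64 = -5*(-1)*(-6)/3*64 = -10*1*64 = -10*64 = -640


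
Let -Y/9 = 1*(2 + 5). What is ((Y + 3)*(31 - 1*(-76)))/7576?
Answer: -1605/1894 ≈ -0.84741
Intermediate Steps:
Y = -63 (Y = -9*(2 + 5) = -9*7 = -63)
((Y + 3)*(31 - 1*(-76)))/7576 = ((-63 + 3)*(31 - 1*(-76)))/7576 = -60*(31 + 76)*(1/7576) = -60*107*(1/7576) = -6420*1/7576 = -1605/1894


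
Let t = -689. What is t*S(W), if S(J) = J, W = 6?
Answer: -4134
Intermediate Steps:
t*S(W) = -689*6 = -4134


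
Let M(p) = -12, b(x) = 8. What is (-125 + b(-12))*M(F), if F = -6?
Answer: 1404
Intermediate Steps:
(-125 + b(-12))*M(F) = (-125 + 8)*(-12) = -117*(-12) = 1404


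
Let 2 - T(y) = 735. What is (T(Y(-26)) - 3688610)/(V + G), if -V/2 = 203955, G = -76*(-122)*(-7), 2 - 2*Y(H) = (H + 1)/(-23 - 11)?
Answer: 3689343/472814 ≈ 7.8029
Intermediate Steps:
Y(H) = 69/68 + H/68 (Y(H) = 1 - (H + 1)/(2*(-23 - 11)) = 1 - (1 + H)/(2*(-34)) = 1 - (1 + H)*(-1)/(2*34) = 1 - (-1/34 - H/34)/2 = 1 + (1/68 + H/68) = 69/68 + H/68)
G = -64904 (G = 9272*(-7) = -64904)
V = -407910 (V = -2*203955 = -407910)
T(y) = -733 (T(y) = 2 - 1*735 = 2 - 735 = -733)
(T(Y(-26)) - 3688610)/(V + G) = (-733 - 3688610)/(-407910 - 64904) = -3689343/(-472814) = -3689343*(-1/472814) = 3689343/472814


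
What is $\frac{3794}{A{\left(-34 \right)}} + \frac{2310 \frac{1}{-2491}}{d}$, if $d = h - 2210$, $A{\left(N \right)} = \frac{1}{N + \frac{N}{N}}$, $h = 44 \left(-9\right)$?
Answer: $- \frac{406377269991}{3245773} \approx -1.252 \cdot 10^{5}$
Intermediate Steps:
$h = -396$
$A{\left(N \right)} = \frac{1}{1 + N}$ ($A{\left(N \right)} = \frac{1}{N + 1} = \frac{1}{1 + N}$)
$d = -2606$ ($d = -396 - 2210 = -2606$)
$\frac{3794}{A{\left(-34 \right)}} + \frac{2310 \frac{1}{-2491}}{d} = \frac{3794}{\frac{1}{1 - 34}} + \frac{2310 \frac{1}{-2491}}{-2606} = \frac{3794}{\frac{1}{-33}} + 2310 \left(- \frac{1}{2491}\right) \left(- \frac{1}{2606}\right) = \frac{3794}{- \frac{1}{33}} - - \frac{1155}{3245773} = 3794 \left(-33\right) + \frac{1155}{3245773} = -125202 + \frac{1155}{3245773} = - \frac{406377269991}{3245773}$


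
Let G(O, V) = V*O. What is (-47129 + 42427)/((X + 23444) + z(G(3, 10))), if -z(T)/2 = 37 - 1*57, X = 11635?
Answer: -4702/35119 ≈ -0.13389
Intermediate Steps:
G(O, V) = O*V
z(T) = 40 (z(T) = -2*(37 - 1*57) = -2*(37 - 57) = -2*(-20) = 40)
(-47129 + 42427)/((X + 23444) + z(G(3, 10))) = (-47129 + 42427)/((11635 + 23444) + 40) = -4702/(35079 + 40) = -4702/35119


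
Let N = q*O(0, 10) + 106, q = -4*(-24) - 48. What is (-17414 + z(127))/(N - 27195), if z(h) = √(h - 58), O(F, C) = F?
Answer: 17414/27089 - √69/27089 ≈ 0.64254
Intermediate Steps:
q = 48 (q = 96 - 48 = 48)
z(h) = √(-58 + h)
N = 106 (N = 48*0 + 106 = 0 + 106 = 106)
(-17414 + z(127))/(N - 27195) = (-17414 + √(-58 + 127))/(106 - 27195) = (-17414 + √69)/(-27089) = (-17414 + √69)*(-1/27089) = 17414/27089 - √69/27089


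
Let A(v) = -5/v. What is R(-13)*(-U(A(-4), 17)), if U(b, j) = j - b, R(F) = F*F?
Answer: -10647/4 ≈ -2661.8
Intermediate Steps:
R(F) = F²
R(-13)*(-U(A(-4), 17)) = (-13)²*(-(17 - (-5)/(-4))) = 169*(-(17 - (-5)*(-1)/4)) = 169*(-(17 - 1*5/4)) = 169*(-(17 - 5/4)) = 169*(-1*63/4) = 169*(-63/4) = -10647/4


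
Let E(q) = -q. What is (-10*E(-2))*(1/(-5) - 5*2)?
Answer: 204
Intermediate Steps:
(-10*E(-2))*(1/(-5) - 5*2) = (-(-10)*(-2))*(1/(-5) - 5*2) = (-10*2)*(-⅕ - 10) = -20*(-51/5) = 204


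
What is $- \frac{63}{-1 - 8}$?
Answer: $7$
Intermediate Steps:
$- \frac{63}{-1 - 8} = - \frac{63}{-9} = \left(-63\right) \left(- \frac{1}{9}\right) = 7$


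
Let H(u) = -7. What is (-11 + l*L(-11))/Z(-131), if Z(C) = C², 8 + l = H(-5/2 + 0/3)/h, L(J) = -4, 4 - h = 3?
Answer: 49/17161 ≈ 0.0028553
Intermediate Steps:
h = 1 (h = 4 - 1*3 = 4 - 3 = 1)
l = -15 (l = -8 - 7/1 = -8 - 7*1 = -8 - 7 = -15)
(-11 + l*L(-11))/Z(-131) = (-11 - 15*(-4))/((-131)²) = (-11 + 60)/17161 = 49*(1/17161) = 49/17161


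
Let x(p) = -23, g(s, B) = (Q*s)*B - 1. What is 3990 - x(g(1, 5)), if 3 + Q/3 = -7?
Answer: 4013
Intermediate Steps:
Q = -30 (Q = -9 + 3*(-7) = -9 - 21 = -30)
g(s, B) = -1 - 30*B*s (g(s, B) = (-30*s)*B - 1 = -30*B*s - 1 = -1 - 30*B*s)
3990 - x(g(1, 5)) = 3990 - 1*(-23) = 3990 + 23 = 4013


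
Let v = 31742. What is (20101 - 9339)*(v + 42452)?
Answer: 798475828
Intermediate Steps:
(20101 - 9339)*(v + 42452) = (20101 - 9339)*(31742 + 42452) = 10762*74194 = 798475828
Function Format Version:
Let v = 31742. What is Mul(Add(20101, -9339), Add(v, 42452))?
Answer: 798475828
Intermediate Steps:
Mul(Add(20101, -9339), Add(v, 42452)) = Mul(Add(20101, -9339), Add(31742, 42452)) = Mul(10762, 74194) = 798475828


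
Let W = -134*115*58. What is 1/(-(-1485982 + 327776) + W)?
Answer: 1/264426 ≈ 3.7818e-6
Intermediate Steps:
W = -893780 (W = -15410*58 = -893780)
1/(-(-1485982 + 327776) + W) = 1/(-(-1485982 + 327776) - 893780) = 1/(-1*(-1158206) - 893780) = 1/(1158206 - 893780) = 1/264426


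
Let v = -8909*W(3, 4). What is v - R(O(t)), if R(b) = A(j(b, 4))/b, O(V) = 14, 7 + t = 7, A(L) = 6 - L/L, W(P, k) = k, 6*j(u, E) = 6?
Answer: -498909/14 ≈ -35636.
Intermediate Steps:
j(u, E) = 1 (j(u, E) = (1/6)*6 = 1)
A(L) = 5 (A(L) = 6 - 1*1 = 6 - 1 = 5)
t = 0 (t = -7 + 7 = 0)
R(b) = 5/b
v = -35636 (v = -8909*4 = -35636)
v - R(O(t)) = -35636 - 5/14 = -498909/14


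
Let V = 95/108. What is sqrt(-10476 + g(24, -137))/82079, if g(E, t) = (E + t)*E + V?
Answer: I*sqrt(4272627)/1477422 ≈ 0.0013991*I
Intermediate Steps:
V = 95/108 (V = 95*(1/108) = 95/108 ≈ 0.87963)
g(E, t) = 95/108 + E*(E + t) (g(E, t) = (E + t)*E + 95/108 = E*(E + t) + 95/108 = 95/108 + E*(E + t))
sqrt(-10476 + g(24, -137))/82079 = sqrt(-10476 + (95/108 + 24**2 + 24*(-137)))/82079 = sqrt(-10476 + (95/108 + 576 - 3288))*(1/82079) = sqrt(-10476 - 292801/108)*(1/82079) = sqrt(-1424209/108)*(1/82079) = (I*sqrt(4272627)/18)*(1/82079) = I*sqrt(4272627)/1477422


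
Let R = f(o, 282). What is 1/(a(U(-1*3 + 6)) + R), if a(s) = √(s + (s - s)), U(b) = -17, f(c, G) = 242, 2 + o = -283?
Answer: 242/58581 - I*√17/58581 ≈ 0.004131 - 7.0383e-5*I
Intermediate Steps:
o = -285 (o = -2 - 283 = -285)
a(s) = √s (a(s) = √(s + 0) = √s)
R = 242
1/(a(U(-1*3 + 6)) + R) = 1/(√(-17) + 242) = 1/(I*√17 + 242) = 1/(242 + I*√17)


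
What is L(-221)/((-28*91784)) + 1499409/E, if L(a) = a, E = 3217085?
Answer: 3854120134153/8267754029920 ≈ 0.46616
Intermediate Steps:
L(-221)/((-28*91784)) + 1499409/E = -221/((-28*91784)) + 1499409/3217085 = -221/(-2569952) + 1499409*(1/3217085) = -221*(-1/2569952) + 1499409/3217085 = 221/2569952 + 1499409/3217085 = 3854120134153/8267754029920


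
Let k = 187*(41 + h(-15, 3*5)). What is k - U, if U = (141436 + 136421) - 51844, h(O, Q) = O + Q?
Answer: -218346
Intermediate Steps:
k = 7667 (k = 187*(41 + (-15 + 3*5)) = 187*(41 + (-15 + 15)) = 187*(41 + 0) = 187*41 = 7667)
U = 226013 (U = 277857 - 51844 = 226013)
k - U = 7667 - 1*226013 = 7667 - 226013 = -218346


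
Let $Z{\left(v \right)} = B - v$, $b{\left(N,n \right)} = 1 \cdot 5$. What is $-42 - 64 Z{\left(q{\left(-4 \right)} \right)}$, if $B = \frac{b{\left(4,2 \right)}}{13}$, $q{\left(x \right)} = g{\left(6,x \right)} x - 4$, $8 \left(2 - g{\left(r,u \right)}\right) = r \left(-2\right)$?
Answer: $- \frac{15842}{13} \approx -1218.6$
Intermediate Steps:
$g{\left(r,u \right)} = 2 + \frac{r}{4}$ ($g{\left(r,u \right)} = 2 - \frac{r \left(-2\right)}{8} = 2 - \frac{\left(-2\right) r}{8} = 2 + \frac{r}{4}$)
$b{\left(N,n \right)} = 5$
$q{\left(x \right)} = -4 + \frac{7 x}{2}$ ($q{\left(x \right)} = \left(2 + \frac{1}{4} \cdot 6\right) x - 4 = \left(2 + \frac{3}{2}\right) x - 4 = \frac{7 x}{2} - 4 = -4 + \frac{7 x}{2}$)
$B = \frac{5}{13} \approx 0.38462$
$Z{\left(v \right)} = \frac{5}{13} - v$
$-42 - 64 Z{\left(q{\left(-4 \right)} \right)} = -42 - 64 \left(\frac{5}{13} - \left(-4 + \frac{7}{2} \left(-4\right)\right)\right) = -42 - 64 \left(\frac{5}{13} - \left(-4 - 14\right)\right) = -42 - 64 \left(\frac{5}{13} - -18\right) = -42 - 64 \left(\frac{5}{13} + 18\right) = -42 - \frac{15296}{13} = - \frac{15842}{13}$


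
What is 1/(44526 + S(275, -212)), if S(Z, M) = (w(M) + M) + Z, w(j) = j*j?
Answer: 1/89533 ≈ 1.1169e-5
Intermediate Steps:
w(j) = j²
S(Z, M) = M + Z + M² (S(Z, M) = (M² + M) + Z = (M + M²) + Z = M + Z + M²)
1/(44526 + S(275, -212)) = 1/(44526 + (-212 + 275 + (-212)²)) = 1/(44526 + (-212 + 275 + 44944)) = 1/(44526 + 45007) = 1/89533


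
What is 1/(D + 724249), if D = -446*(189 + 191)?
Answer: 1/554769 ≈ 1.8026e-6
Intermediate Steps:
D = -169480 (D = -446*380 = -169480)
1/(D + 724249) = 1/(-169480 + 724249) = 1/554769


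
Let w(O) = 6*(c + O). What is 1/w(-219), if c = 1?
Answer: -1/1308 ≈ -0.00076453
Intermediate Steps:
w(O) = 6 + 6*O (w(O) = 6*(1 + O) = 6 + 6*O)
1/w(-219) = 1/(6 + 6*(-219)) = 1/(6 - 1314) = 1/(-1308) = -1/1308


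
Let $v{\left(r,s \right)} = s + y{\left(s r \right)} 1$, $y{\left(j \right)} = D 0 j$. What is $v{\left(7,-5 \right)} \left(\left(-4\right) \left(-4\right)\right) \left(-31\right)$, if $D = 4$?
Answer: $2480$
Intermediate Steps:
$y{\left(j \right)} = 0$ ($y{\left(j \right)} = 4 \cdot 0 j = 0 j = 0$)
$v{\left(r,s \right)} = s$ ($v{\left(r,s \right)} = s + 0 \cdot 1 = s + 0 = s$)
$v{\left(7,-5 \right)} \left(\left(-4\right) \left(-4\right)\right) \left(-31\right) = - 5 \left(\left(-4\right) \left(-4\right)\right) \left(-31\right) = \left(-5\right) 16 \left(-31\right) = \left(-80\right) \left(-31\right) = 2480$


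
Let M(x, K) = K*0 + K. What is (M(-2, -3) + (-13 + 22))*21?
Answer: 126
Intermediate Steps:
M(x, K) = K (M(x, K) = 0 + K = K)
(M(-2, -3) + (-13 + 22))*21 = (-3 + (-13 + 22))*21 = (-3 + 9)*21 = 6*21 = 126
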